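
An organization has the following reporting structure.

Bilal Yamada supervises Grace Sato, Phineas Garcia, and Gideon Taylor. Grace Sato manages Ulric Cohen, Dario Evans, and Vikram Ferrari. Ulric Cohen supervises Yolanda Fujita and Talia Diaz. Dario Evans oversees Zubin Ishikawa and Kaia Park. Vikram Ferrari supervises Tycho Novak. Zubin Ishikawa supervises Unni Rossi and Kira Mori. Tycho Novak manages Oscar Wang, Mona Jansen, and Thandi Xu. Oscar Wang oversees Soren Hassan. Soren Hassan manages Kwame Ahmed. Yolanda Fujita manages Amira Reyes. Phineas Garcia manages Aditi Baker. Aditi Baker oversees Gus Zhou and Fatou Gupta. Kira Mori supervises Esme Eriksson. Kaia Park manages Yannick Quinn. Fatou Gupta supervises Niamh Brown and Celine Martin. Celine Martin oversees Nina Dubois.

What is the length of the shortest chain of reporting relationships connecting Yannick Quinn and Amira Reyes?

6

Yannick Quinn is 3 levels below Grace Sato, and Amira Reyes is 3 levels below Grace Sato (their lowest common manager). The shortest path runs up from Yannick Quinn to Grace Sato and back down to Amira Reyes: 3 + 3 = 6 links.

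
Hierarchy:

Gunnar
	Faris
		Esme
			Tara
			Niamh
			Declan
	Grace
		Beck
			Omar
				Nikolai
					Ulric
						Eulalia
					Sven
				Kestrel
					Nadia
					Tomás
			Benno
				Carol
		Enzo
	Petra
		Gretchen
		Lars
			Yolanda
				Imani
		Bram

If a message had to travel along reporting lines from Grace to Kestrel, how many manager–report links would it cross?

Kestrel is in Grace's organization: the chain from Kestrel up to Grace is Kestrel → Omar → Beck → Grace, which is 3 links.

3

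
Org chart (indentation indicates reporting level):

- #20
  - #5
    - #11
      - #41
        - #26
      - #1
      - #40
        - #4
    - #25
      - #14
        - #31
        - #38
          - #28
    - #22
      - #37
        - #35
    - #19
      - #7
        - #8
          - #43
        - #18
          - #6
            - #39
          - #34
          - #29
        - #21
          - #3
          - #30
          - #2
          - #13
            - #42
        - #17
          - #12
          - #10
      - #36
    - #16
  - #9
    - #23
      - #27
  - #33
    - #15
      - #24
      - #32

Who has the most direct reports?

Direct-report counts: #20 has 3; #33 has 1; #15 has 2; #9 has 1; #23 has 1; #5 has 5; #19 has 2; #7 has 4; #17 has 2; #21 has 4; #13 has 1; #18 has 3; #6 has 1; #8 has 1; #22 has 1; #37 has 1; #25 has 1; #14 has 2; #38 has 1; #11 has 3; #40 has 1; #41 has 1. The largest is 5, held by #5.

#5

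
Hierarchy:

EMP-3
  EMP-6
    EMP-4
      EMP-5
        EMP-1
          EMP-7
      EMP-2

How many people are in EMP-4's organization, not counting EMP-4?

4

EMP-4 directly manages EMP-5, EMP-2. Under EMP-5: EMP-1, EMP-7 (2). EMP-2 has no reports. So EMP-4's organization is 2 direct reports plus everyone under them: 3 + 1 = 4.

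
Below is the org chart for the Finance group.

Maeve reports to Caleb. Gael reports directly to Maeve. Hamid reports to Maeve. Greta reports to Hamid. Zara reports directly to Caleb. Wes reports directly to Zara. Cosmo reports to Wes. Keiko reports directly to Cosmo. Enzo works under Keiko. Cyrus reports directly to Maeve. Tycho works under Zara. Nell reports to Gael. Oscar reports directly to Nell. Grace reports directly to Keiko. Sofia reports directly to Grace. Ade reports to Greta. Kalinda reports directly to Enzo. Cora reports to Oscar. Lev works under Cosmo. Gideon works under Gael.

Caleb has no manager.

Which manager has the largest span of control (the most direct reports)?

Maeve

Direct-report counts: Caleb has 2; Zara has 2; Wes has 1; Cosmo has 2; Keiko has 2; Grace has 1; Enzo has 1; Maeve has 3; Hamid has 1; Greta has 1; Gael has 2; Nell has 1; Oscar has 1. The largest is 3, held by Maeve.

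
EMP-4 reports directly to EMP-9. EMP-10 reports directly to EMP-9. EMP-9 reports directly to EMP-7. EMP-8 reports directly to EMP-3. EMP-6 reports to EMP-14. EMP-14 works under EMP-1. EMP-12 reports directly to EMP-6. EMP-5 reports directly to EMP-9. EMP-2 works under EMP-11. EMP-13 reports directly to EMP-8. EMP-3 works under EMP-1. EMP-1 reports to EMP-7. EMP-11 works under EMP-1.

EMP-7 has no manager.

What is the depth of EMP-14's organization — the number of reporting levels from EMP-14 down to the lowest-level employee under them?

The longest chain under EMP-14 runs EMP-14 → EMP-6 → EMP-12, which is 2 levels below EMP-14.

2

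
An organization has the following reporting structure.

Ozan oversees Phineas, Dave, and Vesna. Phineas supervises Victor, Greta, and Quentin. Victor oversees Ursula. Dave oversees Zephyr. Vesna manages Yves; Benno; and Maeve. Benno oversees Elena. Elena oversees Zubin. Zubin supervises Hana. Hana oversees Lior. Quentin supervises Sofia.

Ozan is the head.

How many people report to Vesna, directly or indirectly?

7

Vesna directly manages Yves, Benno, Maeve. Yves has no reports. Under Benno: Elena, Zubin, Hana, Lior (4). Maeve has no reports. So Vesna's organization is 3 direct reports plus everyone under them: 1 + 5 + 1 = 7.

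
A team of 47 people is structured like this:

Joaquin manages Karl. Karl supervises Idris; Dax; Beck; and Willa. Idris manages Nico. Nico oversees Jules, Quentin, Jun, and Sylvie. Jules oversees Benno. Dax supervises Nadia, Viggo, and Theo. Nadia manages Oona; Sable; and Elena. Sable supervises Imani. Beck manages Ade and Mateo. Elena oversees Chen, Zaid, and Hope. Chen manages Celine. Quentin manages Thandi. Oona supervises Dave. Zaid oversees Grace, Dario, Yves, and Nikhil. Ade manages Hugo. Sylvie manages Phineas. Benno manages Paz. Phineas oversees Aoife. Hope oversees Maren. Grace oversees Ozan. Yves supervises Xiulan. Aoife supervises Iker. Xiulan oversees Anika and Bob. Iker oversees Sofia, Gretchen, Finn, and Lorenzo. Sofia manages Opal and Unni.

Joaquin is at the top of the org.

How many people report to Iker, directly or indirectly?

Iker directly manages Sofia, Gretchen, Finn, Lorenzo. Under Sofia: Unni, Opal (2). Gretchen has no reports. Finn has no reports. Lorenzo has no reports. So Iker's organization is 4 direct reports plus everyone under them: 3 + 1 + 1 + 1 = 6.

6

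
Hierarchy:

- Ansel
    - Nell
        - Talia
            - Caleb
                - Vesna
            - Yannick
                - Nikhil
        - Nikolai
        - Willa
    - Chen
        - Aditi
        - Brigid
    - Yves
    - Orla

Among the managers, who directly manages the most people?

Ansel

Direct-report counts: Ansel has 4; Chen has 2; Nell has 3; Talia has 2; Yannick has 1; Caleb has 1. The largest is 4, held by Ansel.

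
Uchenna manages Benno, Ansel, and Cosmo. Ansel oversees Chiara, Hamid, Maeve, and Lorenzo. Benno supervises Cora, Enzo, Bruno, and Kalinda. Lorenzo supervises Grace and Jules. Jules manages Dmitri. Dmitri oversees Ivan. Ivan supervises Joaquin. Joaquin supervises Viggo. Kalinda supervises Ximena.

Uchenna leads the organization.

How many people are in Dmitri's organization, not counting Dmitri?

3

Dmitri directly manages Ivan. Under Ivan: Joaquin, Viggo (2). That's 3 in total.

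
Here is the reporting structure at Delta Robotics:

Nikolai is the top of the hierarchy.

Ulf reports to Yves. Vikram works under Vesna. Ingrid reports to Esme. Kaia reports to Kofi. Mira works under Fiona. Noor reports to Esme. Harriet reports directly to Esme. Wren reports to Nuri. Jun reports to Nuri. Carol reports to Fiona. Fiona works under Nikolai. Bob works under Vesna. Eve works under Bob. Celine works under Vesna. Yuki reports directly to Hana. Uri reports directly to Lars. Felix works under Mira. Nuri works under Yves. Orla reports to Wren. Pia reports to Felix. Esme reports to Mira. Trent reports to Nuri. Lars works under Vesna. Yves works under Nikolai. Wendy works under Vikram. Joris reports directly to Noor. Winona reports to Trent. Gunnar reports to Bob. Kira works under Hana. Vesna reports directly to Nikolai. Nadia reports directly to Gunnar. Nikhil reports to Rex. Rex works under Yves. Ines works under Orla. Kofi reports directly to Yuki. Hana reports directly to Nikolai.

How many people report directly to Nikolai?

Nikolai directly manages Yves, Vesna, Hana, Fiona. That is 4 direct reports.

4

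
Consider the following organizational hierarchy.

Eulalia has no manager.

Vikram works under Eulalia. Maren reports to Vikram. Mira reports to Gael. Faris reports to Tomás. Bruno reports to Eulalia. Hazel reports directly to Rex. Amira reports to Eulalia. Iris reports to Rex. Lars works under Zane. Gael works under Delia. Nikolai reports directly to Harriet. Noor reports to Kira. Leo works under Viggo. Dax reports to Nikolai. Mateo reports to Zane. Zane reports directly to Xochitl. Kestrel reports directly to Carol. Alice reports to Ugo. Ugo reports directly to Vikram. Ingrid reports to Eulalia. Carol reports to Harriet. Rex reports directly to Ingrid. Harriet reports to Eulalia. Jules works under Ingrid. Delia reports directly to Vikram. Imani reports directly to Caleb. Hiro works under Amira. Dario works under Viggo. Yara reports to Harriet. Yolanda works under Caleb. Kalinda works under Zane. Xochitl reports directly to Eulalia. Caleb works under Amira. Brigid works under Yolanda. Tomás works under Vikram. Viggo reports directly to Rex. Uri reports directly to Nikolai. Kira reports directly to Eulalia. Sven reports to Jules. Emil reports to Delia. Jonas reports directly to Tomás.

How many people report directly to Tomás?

2

Tomás directly manages Jonas, Faris. That is 2 direct reports.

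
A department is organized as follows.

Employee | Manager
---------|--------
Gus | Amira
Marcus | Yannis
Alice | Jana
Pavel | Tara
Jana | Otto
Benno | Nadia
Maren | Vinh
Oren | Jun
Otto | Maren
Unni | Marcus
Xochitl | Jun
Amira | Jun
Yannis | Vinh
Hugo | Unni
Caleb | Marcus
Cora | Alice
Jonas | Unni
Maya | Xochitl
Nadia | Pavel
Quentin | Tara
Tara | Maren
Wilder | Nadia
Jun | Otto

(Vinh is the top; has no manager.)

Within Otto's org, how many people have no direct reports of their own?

The people in Otto's organization with no one reporting to them are Oren, Gus, Maya, Cora. That is 4.

4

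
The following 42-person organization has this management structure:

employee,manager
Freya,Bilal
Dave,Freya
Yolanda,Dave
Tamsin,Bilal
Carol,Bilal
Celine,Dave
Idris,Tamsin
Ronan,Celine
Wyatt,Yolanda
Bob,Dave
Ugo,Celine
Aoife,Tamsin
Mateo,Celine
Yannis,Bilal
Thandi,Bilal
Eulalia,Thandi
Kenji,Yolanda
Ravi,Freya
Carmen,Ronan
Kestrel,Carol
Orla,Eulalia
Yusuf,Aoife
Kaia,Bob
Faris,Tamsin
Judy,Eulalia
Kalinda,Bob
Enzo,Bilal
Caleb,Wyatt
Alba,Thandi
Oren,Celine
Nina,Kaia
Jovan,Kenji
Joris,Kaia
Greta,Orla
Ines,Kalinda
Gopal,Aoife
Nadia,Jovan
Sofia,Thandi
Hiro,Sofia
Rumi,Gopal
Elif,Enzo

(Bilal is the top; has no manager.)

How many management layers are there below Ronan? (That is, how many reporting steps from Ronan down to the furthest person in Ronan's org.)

1

The longest chain under Ronan runs Ronan → Carmen, which is 1 level below Ronan.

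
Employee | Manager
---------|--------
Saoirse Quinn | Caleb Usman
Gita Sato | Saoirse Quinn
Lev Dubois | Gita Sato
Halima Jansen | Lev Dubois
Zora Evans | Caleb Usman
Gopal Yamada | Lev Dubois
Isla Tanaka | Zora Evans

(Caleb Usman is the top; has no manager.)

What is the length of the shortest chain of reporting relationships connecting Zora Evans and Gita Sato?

3

Zora Evans is 1 level below Caleb Usman, and Gita Sato is 2 levels below Caleb Usman (their lowest common manager). The shortest path runs up from Zora Evans to Caleb Usman and back down to Gita Sato: 1 + 2 = 3 links.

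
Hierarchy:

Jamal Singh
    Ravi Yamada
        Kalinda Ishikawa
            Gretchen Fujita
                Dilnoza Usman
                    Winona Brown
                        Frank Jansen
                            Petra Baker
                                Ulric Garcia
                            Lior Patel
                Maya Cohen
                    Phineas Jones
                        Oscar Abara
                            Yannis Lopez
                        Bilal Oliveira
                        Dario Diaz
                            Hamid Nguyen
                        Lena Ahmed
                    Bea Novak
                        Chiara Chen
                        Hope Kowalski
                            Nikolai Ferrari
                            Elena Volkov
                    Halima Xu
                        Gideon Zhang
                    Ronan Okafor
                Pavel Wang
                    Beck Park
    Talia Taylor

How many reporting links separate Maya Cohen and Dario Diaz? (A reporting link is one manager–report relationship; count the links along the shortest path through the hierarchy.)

2

Dario Diaz is in Maya Cohen's organization: the chain from Dario Diaz up to Maya Cohen is Dario Diaz → Phineas Jones → Maya Cohen, which is 2 links.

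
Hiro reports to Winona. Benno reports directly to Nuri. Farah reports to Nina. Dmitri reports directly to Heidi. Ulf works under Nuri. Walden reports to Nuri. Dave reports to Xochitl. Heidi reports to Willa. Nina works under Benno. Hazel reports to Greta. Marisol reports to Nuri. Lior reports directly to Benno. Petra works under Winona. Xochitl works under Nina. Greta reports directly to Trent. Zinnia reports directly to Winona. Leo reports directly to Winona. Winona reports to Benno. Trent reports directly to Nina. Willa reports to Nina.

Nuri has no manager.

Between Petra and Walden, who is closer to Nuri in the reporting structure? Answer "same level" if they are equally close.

Walden

Petra is 3 levels below Nuri; Walden is 1. Walden is higher.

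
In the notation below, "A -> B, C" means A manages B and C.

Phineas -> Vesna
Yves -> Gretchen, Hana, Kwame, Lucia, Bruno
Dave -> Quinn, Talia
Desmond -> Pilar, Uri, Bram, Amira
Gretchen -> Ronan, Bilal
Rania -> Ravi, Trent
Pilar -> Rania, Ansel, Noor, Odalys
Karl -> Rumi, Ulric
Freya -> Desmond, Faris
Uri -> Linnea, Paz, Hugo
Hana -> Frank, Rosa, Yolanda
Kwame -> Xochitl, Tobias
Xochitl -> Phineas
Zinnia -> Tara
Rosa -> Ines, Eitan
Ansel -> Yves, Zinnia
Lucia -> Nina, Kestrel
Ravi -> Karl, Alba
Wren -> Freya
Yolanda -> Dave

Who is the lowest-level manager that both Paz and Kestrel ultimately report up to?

Desmond

Paz's chain of managers is Uri, Desmond, Freya, Wren. Kestrel's chain of managers is Lucia, Yves, Ansel, Pilar, Desmond, Freya, Wren. The first manager that appears in both chains is Desmond.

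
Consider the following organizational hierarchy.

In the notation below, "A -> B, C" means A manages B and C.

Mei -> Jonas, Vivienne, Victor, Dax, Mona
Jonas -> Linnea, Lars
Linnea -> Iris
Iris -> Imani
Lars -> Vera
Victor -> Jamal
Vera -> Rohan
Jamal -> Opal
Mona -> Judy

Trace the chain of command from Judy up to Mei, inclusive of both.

Judy -> Mona -> Mei

Judy reports to Mona. Mona reports to Mei. Mei is at the top.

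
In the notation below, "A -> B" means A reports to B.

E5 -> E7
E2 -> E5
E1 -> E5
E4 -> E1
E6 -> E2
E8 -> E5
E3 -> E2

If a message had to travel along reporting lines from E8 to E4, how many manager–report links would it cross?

E8 is 1 level below E5, and E4 is 2 levels below E5 (their lowest common manager). The shortest path runs up from E8 to E5 and back down to E4: 1 + 2 = 3 links.

3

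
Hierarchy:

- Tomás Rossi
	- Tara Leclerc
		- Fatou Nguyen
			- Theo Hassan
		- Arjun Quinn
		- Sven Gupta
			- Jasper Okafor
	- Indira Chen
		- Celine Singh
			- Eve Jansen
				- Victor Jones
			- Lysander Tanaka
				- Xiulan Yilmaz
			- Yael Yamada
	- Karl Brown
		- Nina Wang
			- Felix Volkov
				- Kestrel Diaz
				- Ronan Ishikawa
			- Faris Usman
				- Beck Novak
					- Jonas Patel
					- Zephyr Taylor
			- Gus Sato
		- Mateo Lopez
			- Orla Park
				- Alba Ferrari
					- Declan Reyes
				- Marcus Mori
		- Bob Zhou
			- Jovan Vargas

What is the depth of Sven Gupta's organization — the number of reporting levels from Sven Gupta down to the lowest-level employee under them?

1

The longest chain under Sven Gupta runs Sven Gupta → Jasper Okafor, which is 1 level below Sven Gupta.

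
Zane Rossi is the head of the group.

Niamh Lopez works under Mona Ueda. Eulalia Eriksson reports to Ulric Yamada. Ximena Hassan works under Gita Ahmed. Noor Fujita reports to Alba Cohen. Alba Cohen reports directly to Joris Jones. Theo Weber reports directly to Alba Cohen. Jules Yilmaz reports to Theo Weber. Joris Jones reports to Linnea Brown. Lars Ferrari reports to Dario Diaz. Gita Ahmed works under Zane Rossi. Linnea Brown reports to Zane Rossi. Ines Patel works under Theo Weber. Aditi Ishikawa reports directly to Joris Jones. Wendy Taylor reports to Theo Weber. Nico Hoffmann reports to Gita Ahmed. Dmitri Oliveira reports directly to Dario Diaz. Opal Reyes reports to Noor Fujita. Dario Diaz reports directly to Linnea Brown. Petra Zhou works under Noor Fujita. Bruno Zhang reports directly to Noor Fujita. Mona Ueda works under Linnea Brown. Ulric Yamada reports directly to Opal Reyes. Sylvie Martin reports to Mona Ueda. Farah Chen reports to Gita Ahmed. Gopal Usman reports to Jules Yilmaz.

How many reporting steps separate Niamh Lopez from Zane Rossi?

3

Chain from Niamh Lopez up to Zane Rossi: Niamh Lopez → Mona Ueda → Linnea Brown → Zane Rossi. That is 3 steps up, so Niamh Lopez is 3 levels below Zane Rossi.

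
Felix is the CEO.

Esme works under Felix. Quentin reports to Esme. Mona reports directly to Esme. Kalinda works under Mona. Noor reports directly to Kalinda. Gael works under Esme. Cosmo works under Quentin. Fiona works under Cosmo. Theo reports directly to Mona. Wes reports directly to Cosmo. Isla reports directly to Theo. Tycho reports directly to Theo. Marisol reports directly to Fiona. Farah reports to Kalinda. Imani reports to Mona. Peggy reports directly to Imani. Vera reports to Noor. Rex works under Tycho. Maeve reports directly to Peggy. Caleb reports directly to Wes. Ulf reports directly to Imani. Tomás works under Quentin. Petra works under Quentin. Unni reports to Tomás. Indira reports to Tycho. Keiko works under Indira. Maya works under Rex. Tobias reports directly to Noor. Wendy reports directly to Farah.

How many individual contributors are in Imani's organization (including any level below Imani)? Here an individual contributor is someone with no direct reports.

2

The people in Imani's organization with no one reporting to them are Ulf, Maeve. That is 2.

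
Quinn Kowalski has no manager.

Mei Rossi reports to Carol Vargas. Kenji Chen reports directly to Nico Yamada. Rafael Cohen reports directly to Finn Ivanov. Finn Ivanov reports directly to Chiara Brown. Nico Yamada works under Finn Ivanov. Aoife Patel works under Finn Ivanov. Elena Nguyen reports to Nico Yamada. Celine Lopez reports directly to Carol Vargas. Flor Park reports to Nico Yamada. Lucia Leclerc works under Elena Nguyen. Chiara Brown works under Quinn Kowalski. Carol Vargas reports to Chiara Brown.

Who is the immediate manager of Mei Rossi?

Carol Vargas

Mei Rossi reports directly to Carol Vargas.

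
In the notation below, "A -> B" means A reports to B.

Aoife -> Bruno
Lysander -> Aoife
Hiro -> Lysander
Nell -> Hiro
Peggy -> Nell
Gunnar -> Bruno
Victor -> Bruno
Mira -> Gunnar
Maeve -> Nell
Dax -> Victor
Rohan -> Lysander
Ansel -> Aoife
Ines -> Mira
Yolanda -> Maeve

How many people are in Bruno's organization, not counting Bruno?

Bruno directly manages Aoife, Gunnar, Victor. Under Aoife: Ansel, Lysander, Rohan, Hiro, Nell, Maeve, Yolanda, Peggy (8). Under Gunnar: Mira, Ines (2). Under Victor: Dax (1). So Bruno's organization is 3 direct reports plus everyone under them: 9 + 3 + 2 = 14.

14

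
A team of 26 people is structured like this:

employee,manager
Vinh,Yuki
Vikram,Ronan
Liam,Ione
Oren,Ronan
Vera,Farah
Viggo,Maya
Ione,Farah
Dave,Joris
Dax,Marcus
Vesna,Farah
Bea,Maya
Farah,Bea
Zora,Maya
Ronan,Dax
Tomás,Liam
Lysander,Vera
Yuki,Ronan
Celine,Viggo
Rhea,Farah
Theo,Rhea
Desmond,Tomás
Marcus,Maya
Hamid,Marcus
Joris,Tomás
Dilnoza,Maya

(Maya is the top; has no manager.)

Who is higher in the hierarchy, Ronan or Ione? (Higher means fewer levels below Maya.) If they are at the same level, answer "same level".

Both Ronan and Ione are 3 levels below Maya.

same level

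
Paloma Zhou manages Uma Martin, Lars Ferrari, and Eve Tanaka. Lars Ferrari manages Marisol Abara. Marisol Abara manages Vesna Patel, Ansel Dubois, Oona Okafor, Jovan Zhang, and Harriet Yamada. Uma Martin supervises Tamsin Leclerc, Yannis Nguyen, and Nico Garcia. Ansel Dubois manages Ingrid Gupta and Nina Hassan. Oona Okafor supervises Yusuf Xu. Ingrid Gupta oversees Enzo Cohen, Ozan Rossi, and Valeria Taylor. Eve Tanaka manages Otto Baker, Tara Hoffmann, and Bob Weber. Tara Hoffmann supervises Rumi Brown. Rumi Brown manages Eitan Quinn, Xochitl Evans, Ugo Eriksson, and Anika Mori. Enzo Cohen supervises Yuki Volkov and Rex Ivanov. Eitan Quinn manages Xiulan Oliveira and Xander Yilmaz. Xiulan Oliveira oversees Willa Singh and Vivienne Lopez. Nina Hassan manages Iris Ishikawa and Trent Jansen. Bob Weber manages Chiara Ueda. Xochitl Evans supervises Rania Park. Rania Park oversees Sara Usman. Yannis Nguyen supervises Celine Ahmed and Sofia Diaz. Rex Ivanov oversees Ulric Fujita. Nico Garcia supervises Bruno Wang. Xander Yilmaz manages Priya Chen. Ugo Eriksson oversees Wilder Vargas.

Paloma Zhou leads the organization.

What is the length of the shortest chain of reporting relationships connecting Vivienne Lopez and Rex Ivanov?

Vivienne Lopez is 6 levels below Paloma Zhou, and Rex Ivanov is 6 levels below Paloma Zhou (their lowest common manager). The shortest path runs up from Vivienne Lopez to Paloma Zhou and back down to Rex Ivanov: 6 + 6 = 12 links.

12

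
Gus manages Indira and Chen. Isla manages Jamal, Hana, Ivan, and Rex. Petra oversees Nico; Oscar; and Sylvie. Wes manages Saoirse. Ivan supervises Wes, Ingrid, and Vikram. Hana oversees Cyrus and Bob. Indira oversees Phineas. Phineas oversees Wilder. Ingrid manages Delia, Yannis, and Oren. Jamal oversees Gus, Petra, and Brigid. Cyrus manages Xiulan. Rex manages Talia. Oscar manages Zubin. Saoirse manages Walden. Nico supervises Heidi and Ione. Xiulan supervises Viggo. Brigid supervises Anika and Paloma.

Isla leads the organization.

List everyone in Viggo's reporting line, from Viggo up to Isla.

Viggo reports to Xiulan. Xiulan reports to Cyrus. Cyrus reports to Hana. Hana reports to Isla. Isla is at the top.

Viggo -> Xiulan -> Cyrus -> Hana -> Isla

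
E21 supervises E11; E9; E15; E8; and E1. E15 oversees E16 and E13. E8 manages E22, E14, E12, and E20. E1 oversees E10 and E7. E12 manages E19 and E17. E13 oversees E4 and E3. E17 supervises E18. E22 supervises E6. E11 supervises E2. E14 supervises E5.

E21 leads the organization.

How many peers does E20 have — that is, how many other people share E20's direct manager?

E20 reports to E8. E8's other direct reports are E12, E22, E14 — 3 peers.

3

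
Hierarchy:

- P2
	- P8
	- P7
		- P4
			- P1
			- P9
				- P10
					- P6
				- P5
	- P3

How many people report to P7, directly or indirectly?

6

P7 directly manages P4. Under P4: P9, P5, P10, P6, P1 (5). That's 6 in total.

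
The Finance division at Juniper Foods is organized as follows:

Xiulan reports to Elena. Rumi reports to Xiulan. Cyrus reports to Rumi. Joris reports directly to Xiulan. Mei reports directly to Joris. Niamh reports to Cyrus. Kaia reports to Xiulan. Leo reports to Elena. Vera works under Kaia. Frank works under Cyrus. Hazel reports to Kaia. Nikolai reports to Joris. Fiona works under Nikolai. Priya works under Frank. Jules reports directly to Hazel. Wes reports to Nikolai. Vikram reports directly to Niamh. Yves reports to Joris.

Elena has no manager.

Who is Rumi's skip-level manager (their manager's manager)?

Elena

Rumi reports to Xiulan, and Xiulan reports to Elena. So Rumi's skip-level manager is Elena.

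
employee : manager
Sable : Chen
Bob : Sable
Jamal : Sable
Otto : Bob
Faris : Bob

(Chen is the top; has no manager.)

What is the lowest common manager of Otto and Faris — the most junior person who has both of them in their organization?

Bob

Otto's chain of managers is Bob, Sable, Chen. Faris's chain of managers is Bob, Sable, Chen. The first manager that appears in both chains is Bob.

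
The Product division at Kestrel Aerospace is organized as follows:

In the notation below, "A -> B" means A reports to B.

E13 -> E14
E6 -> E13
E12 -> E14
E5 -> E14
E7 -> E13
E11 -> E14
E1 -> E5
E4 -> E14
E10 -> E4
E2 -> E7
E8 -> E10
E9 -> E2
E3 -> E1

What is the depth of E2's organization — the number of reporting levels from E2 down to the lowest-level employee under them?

1

The longest chain under E2 runs E2 → E9, which is 1 level below E2.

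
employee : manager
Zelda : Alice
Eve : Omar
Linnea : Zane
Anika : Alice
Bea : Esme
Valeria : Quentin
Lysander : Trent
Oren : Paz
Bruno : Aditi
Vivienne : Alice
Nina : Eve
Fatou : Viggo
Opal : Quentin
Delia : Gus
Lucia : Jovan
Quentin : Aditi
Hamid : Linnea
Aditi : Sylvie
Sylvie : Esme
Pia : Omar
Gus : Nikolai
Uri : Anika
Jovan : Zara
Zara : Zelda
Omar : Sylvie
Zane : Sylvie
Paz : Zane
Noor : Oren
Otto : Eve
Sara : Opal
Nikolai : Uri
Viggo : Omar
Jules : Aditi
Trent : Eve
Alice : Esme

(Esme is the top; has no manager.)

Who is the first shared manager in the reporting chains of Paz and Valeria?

Sylvie

Paz's chain of managers is Zane, Sylvie, Esme. Valeria's chain of managers is Quentin, Aditi, Sylvie, Esme. The first manager that appears in both chains is Sylvie.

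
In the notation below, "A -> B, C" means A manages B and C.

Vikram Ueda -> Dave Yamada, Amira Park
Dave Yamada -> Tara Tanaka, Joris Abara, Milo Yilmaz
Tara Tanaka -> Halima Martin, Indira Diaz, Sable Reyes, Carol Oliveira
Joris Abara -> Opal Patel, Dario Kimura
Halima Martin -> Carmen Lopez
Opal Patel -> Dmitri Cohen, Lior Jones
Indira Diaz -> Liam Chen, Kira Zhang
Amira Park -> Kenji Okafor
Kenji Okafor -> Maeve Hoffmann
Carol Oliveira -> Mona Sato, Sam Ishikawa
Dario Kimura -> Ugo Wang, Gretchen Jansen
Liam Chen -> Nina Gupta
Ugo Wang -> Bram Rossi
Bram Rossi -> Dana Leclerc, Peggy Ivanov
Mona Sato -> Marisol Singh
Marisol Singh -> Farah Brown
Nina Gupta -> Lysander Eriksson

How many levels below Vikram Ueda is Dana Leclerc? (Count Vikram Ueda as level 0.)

6

Chain from Dana Leclerc up to Vikram Ueda: Dana Leclerc → Bram Rossi → Ugo Wang → Dario Kimura → Joris Abara → Dave Yamada → Vikram Ueda. That is 6 steps up, so Dana Leclerc is 6 levels below Vikram Ueda.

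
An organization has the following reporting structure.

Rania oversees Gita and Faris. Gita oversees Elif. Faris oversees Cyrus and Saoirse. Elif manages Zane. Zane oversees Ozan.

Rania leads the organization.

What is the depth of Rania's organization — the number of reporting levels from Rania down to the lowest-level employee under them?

The longest chain under Rania runs Rania → Gita → Elif → Zane → Ozan, which is 4 levels below Rania.

4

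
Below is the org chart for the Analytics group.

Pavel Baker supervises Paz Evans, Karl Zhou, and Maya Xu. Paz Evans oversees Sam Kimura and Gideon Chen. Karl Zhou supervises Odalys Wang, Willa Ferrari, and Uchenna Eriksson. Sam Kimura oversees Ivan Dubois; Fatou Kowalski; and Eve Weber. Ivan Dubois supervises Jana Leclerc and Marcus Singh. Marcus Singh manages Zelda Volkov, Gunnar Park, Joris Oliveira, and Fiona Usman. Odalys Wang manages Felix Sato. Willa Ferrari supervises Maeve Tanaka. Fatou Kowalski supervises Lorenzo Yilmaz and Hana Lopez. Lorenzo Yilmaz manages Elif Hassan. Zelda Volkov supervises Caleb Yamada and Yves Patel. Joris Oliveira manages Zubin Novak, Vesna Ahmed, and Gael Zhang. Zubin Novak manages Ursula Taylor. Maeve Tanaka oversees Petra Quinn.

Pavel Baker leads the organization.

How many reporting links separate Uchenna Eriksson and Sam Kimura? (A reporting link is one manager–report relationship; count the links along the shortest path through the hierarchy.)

4

Uchenna Eriksson is 2 levels below Pavel Baker, and Sam Kimura is 2 levels below Pavel Baker (their lowest common manager). The shortest path runs up from Uchenna Eriksson to Pavel Baker and back down to Sam Kimura: 2 + 2 = 4 links.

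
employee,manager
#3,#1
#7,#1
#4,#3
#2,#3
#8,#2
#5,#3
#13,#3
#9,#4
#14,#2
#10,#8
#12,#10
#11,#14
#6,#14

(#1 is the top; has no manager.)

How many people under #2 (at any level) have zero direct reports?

The people in #2's organization with no one reporting to them are #6, #11, #12. That is 3.

3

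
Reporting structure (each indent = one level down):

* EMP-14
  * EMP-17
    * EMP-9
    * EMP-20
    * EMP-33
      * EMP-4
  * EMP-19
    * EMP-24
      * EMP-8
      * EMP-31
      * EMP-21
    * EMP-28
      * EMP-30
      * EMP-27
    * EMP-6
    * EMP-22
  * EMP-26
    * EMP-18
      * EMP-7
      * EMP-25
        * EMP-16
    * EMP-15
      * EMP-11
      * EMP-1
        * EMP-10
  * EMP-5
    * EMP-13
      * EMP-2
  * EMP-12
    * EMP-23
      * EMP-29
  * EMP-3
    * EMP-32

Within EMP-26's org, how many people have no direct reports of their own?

4

The people in EMP-26's organization with no one reporting to them are EMP-10, EMP-11, EMP-16, EMP-7. That is 4.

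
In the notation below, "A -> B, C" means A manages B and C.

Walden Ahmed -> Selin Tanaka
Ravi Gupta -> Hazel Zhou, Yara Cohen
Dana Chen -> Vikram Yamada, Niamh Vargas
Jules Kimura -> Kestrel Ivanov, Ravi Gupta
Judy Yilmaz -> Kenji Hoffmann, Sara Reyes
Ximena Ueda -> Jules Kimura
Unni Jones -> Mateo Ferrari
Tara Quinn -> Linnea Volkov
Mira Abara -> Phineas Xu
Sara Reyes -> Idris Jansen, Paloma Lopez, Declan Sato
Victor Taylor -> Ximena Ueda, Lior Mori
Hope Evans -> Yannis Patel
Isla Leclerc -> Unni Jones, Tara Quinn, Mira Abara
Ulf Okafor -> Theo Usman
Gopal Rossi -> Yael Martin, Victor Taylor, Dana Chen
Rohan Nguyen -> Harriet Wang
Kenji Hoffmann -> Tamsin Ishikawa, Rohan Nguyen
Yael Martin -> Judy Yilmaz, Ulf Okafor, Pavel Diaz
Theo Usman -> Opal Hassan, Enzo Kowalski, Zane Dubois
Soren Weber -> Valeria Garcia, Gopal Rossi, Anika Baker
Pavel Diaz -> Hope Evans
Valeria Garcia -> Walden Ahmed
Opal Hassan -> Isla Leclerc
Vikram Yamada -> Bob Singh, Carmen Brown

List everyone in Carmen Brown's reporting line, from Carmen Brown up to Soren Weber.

Carmen Brown -> Vikram Yamada -> Dana Chen -> Gopal Rossi -> Soren Weber

Carmen Brown reports to Vikram Yamada. Vikram Yamada reports to Dana Chen. Dana Chen reports to Gopal Rossi. Gopal Rossi reports to Soren Weber. Soren Weber is at the top.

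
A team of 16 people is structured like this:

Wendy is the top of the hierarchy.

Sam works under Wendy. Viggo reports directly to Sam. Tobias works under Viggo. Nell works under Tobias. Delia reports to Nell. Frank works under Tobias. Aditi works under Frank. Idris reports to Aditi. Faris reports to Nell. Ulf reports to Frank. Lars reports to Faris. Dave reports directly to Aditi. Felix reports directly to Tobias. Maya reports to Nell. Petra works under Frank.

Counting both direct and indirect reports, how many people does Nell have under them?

4

Nell directly manages Delia, Faris, Maya. Delia has no reports. Under Faris: Lars (1). Maya has no reports. So Nell's organization is 3 direct reports plus everyone under them: 1 + 2 + 1 = 4.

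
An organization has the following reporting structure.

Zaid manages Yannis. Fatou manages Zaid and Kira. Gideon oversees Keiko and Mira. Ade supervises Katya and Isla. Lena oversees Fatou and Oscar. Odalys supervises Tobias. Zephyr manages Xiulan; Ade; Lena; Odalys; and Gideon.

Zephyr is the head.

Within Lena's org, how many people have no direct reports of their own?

The people in Lena's organization with no one reporting to them are Oscar, Kira, Yannis. That is 3.

3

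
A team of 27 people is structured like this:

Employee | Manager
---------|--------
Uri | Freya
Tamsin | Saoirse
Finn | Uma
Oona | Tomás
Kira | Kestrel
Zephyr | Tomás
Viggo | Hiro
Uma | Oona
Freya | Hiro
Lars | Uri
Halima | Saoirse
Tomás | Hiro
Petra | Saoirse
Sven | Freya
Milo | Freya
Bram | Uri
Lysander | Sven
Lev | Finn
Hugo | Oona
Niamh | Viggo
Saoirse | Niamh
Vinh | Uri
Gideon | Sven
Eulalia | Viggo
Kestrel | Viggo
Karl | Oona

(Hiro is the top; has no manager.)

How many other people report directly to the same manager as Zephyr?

Zephyr reports to Tomás. Tomás's other direct reports are Oona — 1 peer.

1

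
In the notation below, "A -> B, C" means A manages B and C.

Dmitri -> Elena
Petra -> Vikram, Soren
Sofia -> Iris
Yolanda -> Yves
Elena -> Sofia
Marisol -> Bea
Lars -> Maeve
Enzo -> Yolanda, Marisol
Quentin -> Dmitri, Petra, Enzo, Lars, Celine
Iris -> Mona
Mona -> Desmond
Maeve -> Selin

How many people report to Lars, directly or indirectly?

Lars directly manages Maeve. Under Maeve: Selin (1). That's 2 in total.

2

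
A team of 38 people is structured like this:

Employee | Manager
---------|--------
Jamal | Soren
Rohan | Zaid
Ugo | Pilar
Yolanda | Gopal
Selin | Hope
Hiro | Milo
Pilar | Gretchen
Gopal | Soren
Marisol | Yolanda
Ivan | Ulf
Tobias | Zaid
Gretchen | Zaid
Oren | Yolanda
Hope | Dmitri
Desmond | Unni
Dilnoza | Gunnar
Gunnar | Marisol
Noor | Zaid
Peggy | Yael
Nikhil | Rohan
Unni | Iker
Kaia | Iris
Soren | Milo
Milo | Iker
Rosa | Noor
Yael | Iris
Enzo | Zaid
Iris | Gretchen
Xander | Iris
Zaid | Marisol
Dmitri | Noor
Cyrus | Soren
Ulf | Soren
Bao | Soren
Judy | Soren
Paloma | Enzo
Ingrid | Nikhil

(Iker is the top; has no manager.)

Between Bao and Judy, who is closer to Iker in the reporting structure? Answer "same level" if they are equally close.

same level

Both Bao and Judy are 3 levels below Iker.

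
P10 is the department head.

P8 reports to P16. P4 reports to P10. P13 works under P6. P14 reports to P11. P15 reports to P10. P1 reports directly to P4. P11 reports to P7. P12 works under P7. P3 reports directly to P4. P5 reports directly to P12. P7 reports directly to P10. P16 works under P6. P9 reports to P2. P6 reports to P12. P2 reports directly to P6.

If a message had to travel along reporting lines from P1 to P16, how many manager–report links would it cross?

P1 is 2 levels below P10, and P16 is 4 levels below P10 (their lowest common manager). The shortest path runs up from P1 to P10 and back down to P16: 2 + 4 = 6 links.

6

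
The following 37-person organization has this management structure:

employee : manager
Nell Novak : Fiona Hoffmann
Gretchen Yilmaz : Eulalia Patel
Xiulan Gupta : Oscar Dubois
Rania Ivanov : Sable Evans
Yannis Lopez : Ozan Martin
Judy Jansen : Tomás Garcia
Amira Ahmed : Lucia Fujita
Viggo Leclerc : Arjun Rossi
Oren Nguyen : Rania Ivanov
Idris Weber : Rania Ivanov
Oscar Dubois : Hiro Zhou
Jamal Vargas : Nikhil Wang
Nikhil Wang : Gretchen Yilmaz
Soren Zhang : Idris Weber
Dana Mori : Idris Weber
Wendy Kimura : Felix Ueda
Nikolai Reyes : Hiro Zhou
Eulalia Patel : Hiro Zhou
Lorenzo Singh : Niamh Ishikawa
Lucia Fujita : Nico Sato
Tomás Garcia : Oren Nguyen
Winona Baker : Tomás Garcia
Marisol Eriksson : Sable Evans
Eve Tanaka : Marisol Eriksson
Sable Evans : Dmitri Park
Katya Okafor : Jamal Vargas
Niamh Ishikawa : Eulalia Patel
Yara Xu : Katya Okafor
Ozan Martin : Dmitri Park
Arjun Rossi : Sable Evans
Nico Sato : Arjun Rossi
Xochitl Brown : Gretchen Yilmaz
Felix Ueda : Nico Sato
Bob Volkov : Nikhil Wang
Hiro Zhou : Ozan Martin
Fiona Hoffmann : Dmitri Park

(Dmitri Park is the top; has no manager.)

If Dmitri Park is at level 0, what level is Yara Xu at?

8

Chain from Yara Xu up to Dmitri Park: Yara Xu → Katya Okafor → Jamal Vargas → Nikhil Wang → Gretchen Yilmaz → Eulalia Patel → Hiro Zhou → Ozan Martin → Dmitri Park. That is 8 steps up, so Yara Xu is 8 levels below Dmitri Park.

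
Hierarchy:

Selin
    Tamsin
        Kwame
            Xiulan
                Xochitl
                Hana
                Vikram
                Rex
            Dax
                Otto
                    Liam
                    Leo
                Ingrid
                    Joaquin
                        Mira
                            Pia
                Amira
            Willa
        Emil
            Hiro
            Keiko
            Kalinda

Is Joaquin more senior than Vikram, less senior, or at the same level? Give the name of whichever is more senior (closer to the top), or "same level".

Vikram

Joaquin is 5 levels below Selin; Vikram is 4. Vikram is higher.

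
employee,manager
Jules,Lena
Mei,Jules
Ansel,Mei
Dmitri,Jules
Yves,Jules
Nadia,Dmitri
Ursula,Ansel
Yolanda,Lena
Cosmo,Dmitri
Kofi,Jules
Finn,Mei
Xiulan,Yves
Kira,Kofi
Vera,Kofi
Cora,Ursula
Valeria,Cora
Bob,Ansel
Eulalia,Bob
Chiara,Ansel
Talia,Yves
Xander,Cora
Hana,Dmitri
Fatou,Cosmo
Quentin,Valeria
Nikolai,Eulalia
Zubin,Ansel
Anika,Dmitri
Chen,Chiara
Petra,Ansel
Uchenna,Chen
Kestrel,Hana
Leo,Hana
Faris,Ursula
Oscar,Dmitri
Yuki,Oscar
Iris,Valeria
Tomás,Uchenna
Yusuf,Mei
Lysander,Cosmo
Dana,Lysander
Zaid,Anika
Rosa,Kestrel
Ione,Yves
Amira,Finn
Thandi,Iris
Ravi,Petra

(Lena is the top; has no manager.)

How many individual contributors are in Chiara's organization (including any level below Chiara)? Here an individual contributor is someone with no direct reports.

1

The only person in Chiara's organization with no one reporting to them is Tomás. That is 1.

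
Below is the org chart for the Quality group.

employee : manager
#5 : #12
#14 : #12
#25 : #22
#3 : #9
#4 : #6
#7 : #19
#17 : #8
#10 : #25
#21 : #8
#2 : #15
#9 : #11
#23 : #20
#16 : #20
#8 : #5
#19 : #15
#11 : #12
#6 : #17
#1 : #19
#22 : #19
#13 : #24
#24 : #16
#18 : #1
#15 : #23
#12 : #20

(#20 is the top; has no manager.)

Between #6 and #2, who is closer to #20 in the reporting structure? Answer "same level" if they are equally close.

#2

#6 is 5 levels below #20; #2 is 3. #2 is higher.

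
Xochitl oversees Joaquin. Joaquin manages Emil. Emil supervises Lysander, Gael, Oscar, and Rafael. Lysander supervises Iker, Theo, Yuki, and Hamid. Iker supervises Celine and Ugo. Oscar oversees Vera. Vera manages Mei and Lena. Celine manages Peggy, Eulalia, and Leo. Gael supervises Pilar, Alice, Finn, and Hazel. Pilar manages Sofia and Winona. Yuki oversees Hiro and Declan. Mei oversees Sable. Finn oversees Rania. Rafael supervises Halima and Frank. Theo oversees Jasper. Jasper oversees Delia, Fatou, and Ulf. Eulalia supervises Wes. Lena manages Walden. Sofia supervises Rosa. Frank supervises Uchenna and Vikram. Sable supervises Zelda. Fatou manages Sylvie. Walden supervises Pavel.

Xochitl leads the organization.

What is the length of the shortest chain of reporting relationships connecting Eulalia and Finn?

Eulalia is 4 levels below Emil, and Finn is 2 levels below Emil (their lowest common manager). The shortest path runs up from Eulalia to Emil and back down to Finn: 4 + 2 = 6 links.

6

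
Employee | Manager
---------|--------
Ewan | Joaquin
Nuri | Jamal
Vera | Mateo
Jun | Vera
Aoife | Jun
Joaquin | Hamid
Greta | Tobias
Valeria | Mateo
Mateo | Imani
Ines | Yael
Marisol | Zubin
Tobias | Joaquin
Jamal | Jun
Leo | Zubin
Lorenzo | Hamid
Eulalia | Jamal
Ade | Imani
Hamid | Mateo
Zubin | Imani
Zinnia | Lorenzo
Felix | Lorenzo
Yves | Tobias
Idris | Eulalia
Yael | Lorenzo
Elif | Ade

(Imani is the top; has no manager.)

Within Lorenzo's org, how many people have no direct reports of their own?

The people in Lorenzo's organization with no one reporting to them are Felix, Ines, Zinnia. That is 3.

3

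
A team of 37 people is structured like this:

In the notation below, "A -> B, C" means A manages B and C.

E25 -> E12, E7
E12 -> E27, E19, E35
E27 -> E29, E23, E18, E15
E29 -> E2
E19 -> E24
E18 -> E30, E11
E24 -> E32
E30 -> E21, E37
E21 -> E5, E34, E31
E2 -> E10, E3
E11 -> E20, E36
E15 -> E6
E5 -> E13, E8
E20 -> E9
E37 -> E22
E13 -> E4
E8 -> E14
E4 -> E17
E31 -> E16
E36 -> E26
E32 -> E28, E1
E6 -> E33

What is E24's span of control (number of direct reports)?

1

E24 directly manages E32. That is 1 direct report.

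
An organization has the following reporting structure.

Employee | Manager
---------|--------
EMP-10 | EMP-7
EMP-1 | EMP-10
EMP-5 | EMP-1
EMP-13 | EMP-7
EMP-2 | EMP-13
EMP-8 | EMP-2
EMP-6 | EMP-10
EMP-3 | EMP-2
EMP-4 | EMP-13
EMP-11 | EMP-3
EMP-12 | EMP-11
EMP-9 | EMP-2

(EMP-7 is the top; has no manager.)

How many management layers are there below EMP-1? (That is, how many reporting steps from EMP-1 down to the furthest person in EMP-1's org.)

1

The longest chain under EMP-1 runs EMP-1 → EMP-5, which is 1 level below EMP-1.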